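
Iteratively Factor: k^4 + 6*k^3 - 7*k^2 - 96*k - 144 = (k - 4)*(k^3 + 10*k^2 + 33*k + 36) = (k - 4)*(k + 3)*(k^2 + 7*k + 12) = (k - 4)*(k + 3)*(k + 4)*(k + 3)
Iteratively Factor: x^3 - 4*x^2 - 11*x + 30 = (x - 5)*(x^2 + x - 6) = (x - 5)*(x - 2)*(x + 3)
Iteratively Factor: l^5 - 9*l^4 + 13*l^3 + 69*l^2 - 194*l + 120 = (l - 1)*(l^4 - 8*l^3 + 5*l^2 + 74*l - 120) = (l - 2)*(l - 1)*(l^3 - 6*l^2 - 7*l + 60) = (l - 5)*(l - 2)*(l - 1)*(l^2 - l - 12) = (l - 5)*(l - 4)*(l - 2)*(l - 1)*(l + 3)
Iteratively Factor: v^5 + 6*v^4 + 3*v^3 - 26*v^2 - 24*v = (v - 2)*(v^4 + 8*v^3 + 19*v^2 + 12*v) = (v - 2)*(v + 1)*(v^3 + 7*v^2 + 12*v) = (v - 2)*(v + 1)*(v + 3)*(v^2 + 4*v) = (v - 2)*(v + 1)*(v + 3)*(v + 4)*(v)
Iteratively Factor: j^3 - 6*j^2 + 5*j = (j)*(j^2 - 6*j + 5) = j*(j - 5)*(j - 1)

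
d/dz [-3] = 0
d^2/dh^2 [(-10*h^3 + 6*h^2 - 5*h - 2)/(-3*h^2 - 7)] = 6*(-55*h^3 + 144*h^2 + 385*h - 112)/(27*h^6 + 189*h^4 + 441*h^2 + 343)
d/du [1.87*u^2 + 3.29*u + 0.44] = 3.74*u + 3.29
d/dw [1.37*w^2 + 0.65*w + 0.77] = 2.74*w + 0.65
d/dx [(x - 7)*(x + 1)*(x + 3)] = 3*x^2 - 6*x - 25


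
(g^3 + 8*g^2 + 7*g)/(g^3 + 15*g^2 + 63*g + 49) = g/(g + 7)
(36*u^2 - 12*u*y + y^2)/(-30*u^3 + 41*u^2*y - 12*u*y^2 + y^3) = (-6*u + y)/(5*u^2 - 6*u*y + y^2)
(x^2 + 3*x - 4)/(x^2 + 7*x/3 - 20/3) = 3*(x - 1)/(3*x - 5)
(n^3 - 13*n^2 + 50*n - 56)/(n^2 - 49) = (n^2 - 6*n + 8)/(n + 7)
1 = 1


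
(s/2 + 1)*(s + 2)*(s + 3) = s^3/2 + 7*s^2/2 + 8*s + 6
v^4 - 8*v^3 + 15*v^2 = v^2*(v - 5)*(v - 3)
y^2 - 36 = (y - 6)*(y + 6)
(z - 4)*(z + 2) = z^2 - 2*z - 8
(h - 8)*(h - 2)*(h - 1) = h^3 - 11*h^2 + 26*h - 16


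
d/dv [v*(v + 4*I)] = 2*v + 4*I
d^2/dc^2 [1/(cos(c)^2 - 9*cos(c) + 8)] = (-4*sin(c)^4 + 51*sin(c)^2 - 423*cos(c)/4 + 27*cos(3*c)/4 + 99)/((cos(c) - 8)^3*(cos(c) - 1)^3)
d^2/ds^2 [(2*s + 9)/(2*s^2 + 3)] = 4*(4*s^3 + 54*s^2 - 18*s - 27)/(8*s^6 + 36*s^4 + 54*s^2 + 27)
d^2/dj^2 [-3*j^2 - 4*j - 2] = -6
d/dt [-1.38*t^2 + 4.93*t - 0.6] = 4.93 - 2.76*t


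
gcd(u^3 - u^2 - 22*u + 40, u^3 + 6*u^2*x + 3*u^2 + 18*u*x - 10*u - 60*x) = u^2 + 3*u - 10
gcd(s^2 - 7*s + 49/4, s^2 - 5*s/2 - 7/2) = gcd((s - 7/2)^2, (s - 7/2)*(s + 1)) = s - 7/2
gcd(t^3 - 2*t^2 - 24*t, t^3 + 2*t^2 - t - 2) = 1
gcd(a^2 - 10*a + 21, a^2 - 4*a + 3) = a - 3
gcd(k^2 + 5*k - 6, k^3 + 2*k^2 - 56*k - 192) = k + 6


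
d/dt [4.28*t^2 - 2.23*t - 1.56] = 8.56*t - 2.23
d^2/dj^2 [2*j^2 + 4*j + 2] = 4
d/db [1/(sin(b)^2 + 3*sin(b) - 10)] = -(2*sin(b) + 3)*cos(b)/(sin(b)^2 + 3*sin(b) - 10)^2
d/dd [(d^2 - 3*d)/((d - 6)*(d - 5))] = 2*(-4*d^2 + 30*d - 45)/(d^4 - 22*d^3 + 181*d^2 - 660*d + 900)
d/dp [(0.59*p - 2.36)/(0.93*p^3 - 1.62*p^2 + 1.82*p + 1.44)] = (-1.0974*p^3 + 7.5402*p^2 - 7.6464*p + 5.1448)/(0.8649*p^6 - 3.0132*p^5 + 6.0096*p^4 - 3.2184*p^3 - 1.3532*p^2 + 5.2416*p + 2.0736)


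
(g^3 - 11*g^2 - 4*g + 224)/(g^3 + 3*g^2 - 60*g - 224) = (g - 7)/(g + 7)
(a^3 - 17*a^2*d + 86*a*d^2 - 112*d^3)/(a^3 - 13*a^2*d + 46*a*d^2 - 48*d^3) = (a - 7*d)/(a - 3*d)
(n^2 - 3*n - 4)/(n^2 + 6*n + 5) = (n - 4)/(n + 5)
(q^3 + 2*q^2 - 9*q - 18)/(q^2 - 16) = (q^3 + 2*q^2 - 9*q - 18)/(q^2 - 16)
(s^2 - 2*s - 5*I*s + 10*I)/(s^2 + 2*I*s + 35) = (s - 2)/(s + 7*I)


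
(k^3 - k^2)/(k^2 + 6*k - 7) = k^2/(k + 7)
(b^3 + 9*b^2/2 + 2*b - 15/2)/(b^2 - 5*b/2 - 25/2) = (b^2 + 2*b - 3)/(b - 5)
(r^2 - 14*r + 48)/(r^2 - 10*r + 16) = (r - 6)/(r - 2)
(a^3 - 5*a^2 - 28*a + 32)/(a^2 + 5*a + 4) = (a^2 - 9*a + 8)/(a + 1)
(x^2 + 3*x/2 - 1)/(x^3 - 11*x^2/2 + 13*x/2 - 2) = (x + 2)/(x^2 - 5*x + 4)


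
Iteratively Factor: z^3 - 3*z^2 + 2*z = (z)*(z^2 - 3*z + 2) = z*(z - 1)*(z - 2)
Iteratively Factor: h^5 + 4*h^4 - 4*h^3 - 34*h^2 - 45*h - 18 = (h + 3)*(h^4 + h^3 - 7*h^2 - 13*h - 6) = (h + 1)*(h + 3)*(h^3 - 7*h - 6) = (h + 1)*(h + 2)*(h + 3)*(h^2 - 2*h - 3) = (h - 3)*(h + 1)*(h + 2)*(h + 3)*(h + 1)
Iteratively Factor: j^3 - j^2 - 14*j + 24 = (j - 2)*(j^2 + j - 12) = (j - 2)*(j + 4)*(j - 3)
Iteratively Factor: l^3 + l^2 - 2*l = (l)*(l^2 + l - 2) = l*(l - 1)*(l + 2)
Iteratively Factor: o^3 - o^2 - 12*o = (o - 4)*(o^2 + 3*o) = (o - 4)*(o + 3)*(o)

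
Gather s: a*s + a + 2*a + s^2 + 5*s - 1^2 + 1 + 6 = 3*a + s^2 + s*(a + 5) + 6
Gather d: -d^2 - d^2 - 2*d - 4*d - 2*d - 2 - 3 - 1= -2*d^2 - 8*d - 6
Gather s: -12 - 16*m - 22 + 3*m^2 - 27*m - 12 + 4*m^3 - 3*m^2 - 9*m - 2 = 4*m^3 - 52*m - 48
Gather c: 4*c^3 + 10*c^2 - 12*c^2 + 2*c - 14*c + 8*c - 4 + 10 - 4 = 4*c^3 - 2*c^2 - 4*c + 2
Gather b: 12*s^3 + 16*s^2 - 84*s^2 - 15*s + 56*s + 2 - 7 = 12*s^3 - 68*s^2 + 41*s - 5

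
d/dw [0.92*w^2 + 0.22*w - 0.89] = 1.84*w + 0.22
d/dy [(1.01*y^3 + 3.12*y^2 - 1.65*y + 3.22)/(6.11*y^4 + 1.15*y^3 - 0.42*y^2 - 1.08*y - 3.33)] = (-6.1711*y^6 - 38.1264*y^5 + 26.2323*y^4 - 77.0834*y^3 - 25.2615*y^2 - 18.0744*y + 8.9721)/(37.3321*y^8 + 14.053*y^7 - 3.8099*y^6 - 14.1636*y^5 - 43.0002*y^4 - 6.7518*y^3 + 3.9636*y^2 + 7.1928*y + 11.0889)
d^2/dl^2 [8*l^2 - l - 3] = 16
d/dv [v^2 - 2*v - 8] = 2*v - 2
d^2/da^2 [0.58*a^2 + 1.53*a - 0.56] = 1.16000000000000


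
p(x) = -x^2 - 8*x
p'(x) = -2*x - 8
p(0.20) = -1.64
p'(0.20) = -8.40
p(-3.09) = 15.17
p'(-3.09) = -1.82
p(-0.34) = 2.60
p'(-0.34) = -7.32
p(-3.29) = 15.50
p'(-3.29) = -1.42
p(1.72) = -16.72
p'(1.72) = -11.44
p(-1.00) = 7.00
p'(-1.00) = -6.00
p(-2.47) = 13.66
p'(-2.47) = -3.06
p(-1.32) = 8.82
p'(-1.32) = -5.36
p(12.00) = -240.00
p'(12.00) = -32.00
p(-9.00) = -9.00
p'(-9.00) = 10.00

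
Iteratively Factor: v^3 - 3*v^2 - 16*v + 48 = (v + 4)*(v^2 - 7*v + 12) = (v - 3)*(v + 4)*(v - 4)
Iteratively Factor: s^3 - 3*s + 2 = (s - 1)*(s^2 + s - 2) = (s - 1)*(s + 2)*(s - 1)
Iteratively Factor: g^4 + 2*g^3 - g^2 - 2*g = (g + 2)*(g^3 - g) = (g - 1)*(g + 2)*(g^2 + g) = g*(g - 1)*(g + 2)*(g + 1)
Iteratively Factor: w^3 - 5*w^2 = (w - 5)*(w^2) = w*(w - 5)*(w)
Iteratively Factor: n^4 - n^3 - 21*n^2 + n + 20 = (n + 4)*(n^3 - 5*n^2 - n + 5) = (n - 1)*(n + 4)*(n^2 - 4*n - 5) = (n - 1)*(n + 1)*(n + 4)*(n - 5)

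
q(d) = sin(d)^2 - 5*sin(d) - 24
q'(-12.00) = -3.31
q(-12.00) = -26.39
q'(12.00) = -5.12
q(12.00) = -21.03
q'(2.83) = 4.18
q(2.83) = -25.44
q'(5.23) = -3.33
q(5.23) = -18.90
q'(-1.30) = -1.85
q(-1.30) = -18.25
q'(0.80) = -2.48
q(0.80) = -27.07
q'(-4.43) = 0.86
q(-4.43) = -27.88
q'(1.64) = 0.21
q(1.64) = -27.99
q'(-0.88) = -4.17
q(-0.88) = -19.55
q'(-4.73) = -0.05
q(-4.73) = -28.00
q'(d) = 2*sin(d)*cos(d) - 5*cos(d)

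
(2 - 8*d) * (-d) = 8*d^2 - 2*d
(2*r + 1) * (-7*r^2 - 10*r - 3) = -14*r^3 - 27*r^2 - 16*r - 3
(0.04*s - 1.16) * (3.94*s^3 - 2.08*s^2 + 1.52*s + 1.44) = 0.1576*s^4 - 4.6536*s^3 + 2.4736*s^2 - 1.7056*s - 1.6704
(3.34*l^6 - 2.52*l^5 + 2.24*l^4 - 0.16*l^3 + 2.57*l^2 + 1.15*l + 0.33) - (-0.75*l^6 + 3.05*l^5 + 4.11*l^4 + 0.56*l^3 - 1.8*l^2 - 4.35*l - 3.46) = 4.09*l^6 - 5.57*l^5 - 1.87*l^4 - 0.72*l^3 + 4.37*l^2 + 5.5*l + 3.79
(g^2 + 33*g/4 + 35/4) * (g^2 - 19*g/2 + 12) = g^4 - 5*g^3/4 - 461*g^2/8 + 127*g/8 + 105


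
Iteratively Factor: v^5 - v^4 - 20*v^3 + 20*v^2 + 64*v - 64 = (v + 2)*(v^4 - 3*v^3 - 14*v^2 + 48*v - 32) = (v - 4)*(v + 2)*(v^3 + v^2 - 10*v + 8) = (v - 4)*(v - 2)*(v + 2)*(v^2 + 3*v - 4) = (v - 4)*(v - 2)*(v - 1)*(v + 2)*(v + 4)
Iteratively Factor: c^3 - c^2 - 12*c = (c + 3)*(c^2 - 4*c) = (c - 4)*(c + 3)*(c)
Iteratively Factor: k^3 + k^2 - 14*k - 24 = (k + 2)*(k^2 - k - 12) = (k - 4)*(k + 2)*(k + 3)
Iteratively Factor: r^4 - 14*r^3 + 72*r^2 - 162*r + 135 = (r - 5)*(r^3 - 9*r^2 + 27*r - 27) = (r - 5)*(r - 3)*(r^2 - 6*r + 9) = (r - 5)*(r - 3)^2*(r - 3)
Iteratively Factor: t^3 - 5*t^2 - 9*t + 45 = (t - 5)*(t^2 - 9) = (t - 5)*(t - 3)*(t + 3)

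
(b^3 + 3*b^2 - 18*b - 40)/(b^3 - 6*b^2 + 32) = (b + 5)/(b - 4)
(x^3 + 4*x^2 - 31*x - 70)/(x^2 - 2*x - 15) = (x^2 + 9*x + 14)/(x + 3)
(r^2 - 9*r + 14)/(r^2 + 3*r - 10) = (r - 7)/(r + 5)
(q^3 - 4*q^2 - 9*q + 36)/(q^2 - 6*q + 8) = (q^2 - 9)/(q - 2)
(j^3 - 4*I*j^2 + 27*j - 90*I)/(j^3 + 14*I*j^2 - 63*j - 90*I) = (j^2 - 9*I*j - 18)/(j^2 + 9*I*j - 18)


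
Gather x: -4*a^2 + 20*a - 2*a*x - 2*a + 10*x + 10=-4*a^2 + 18*a + x*(10 - 2*a) + 10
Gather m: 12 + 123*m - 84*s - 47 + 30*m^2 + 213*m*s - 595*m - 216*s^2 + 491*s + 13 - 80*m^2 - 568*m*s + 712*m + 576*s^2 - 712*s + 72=-50*m^2 + m*(240 - 355*s) + 360*s^2 - 305*s + 50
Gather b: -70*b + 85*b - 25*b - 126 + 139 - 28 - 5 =-10*b - 20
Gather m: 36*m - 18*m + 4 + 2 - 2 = 18*m + 4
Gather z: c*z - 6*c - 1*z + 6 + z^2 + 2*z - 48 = -6*c + z^2 + z*(c + 1) - 42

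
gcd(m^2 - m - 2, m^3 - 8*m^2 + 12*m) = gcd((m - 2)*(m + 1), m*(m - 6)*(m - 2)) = m - 2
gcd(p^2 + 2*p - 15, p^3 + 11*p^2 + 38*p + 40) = p + 5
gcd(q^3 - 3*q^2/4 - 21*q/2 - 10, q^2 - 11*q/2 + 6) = q - 4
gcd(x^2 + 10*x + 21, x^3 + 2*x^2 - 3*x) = x + 3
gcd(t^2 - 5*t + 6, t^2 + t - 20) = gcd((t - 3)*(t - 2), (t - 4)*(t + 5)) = 1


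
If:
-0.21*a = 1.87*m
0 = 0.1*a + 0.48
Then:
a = -4.80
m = 0.54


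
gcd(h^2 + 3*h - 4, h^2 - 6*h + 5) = h - 1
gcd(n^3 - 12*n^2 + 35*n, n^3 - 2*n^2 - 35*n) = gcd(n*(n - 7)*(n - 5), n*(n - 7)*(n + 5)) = n^2 - 7*n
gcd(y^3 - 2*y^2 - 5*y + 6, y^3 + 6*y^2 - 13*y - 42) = y^2 - y - 6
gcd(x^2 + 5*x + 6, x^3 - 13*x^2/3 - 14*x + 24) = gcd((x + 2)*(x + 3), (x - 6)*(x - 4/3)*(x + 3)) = x + 3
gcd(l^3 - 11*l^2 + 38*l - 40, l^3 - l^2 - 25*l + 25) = l - 5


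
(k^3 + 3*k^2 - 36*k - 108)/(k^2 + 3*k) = k - 36/k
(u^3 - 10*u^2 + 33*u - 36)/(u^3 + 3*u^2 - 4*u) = (u^3 - 10*u^2 + 33*u - 36)/(u*(u^2 + 3*u - 4))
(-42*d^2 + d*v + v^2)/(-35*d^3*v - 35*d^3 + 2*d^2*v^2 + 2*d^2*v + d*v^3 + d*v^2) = (-6*d + v)/(d*(-5*d*v - 5*d + v^2 + v))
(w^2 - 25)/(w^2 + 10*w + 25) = (w - 5)/(w + 5)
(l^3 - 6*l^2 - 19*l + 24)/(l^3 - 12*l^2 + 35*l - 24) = (l + 3)/(l - 3)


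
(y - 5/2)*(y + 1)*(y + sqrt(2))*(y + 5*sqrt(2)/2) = y^4 - 3*y^3/2 + 7*sqrt(2)*y^3/2 - 21*sqrt(2)*y^2/4 + 5*y^2/2 - 35*sqrt(2)*y/4 - 15*y/2 - 25/2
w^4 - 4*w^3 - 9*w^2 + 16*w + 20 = (w - 5)*(w - 2)*(w + 1)*(w + 2)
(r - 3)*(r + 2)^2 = r^3 + r^2 - 8*r - 12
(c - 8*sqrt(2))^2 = c^2 - 16*sqrt(2)*c + 128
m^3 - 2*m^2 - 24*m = m*(m - 6)*(m + 4)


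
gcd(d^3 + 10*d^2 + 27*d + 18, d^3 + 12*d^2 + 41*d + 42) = d + 3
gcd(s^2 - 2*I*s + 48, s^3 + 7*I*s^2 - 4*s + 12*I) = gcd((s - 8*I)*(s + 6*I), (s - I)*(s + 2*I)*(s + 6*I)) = s + 6*I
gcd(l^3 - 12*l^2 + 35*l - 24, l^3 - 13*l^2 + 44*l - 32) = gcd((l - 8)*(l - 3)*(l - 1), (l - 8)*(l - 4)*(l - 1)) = l^2 - 9*l + 8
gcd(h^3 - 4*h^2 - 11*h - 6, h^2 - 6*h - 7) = h + 1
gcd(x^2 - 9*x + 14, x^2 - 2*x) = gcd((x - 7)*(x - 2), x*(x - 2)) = x - 2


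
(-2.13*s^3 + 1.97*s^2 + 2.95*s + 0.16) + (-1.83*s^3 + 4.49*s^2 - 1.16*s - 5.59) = -3.96*s^3 + 6.46*s^2 + 1.79*s - 5.43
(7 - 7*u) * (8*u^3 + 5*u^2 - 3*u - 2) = -56*u^4 + 21*u^3 + 56*u^2 - 7*u - 14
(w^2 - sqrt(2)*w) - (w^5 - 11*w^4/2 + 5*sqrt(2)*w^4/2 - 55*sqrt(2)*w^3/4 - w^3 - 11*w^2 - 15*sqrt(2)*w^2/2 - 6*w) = -w^5 - 5*sqrt(2)*w^4/2 + 11*w^4/2 + w^3 + 55*sqrt(2)*w^3/4 + 15*sqrt(2)*w^2/2 + 12*w^2 - sqrt(2)*w + 6*w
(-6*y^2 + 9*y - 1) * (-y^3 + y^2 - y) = 6*y^5 - 15*y^4 + 16*y^3 - 10*y^2 + y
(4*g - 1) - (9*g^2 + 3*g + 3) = -9*g^2 + g - 4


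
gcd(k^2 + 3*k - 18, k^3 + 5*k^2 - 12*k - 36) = k^2 + 3*k - 18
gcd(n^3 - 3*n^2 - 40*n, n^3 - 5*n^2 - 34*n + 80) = n^2 - 3*n - 40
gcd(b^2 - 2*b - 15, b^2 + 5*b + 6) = b + 3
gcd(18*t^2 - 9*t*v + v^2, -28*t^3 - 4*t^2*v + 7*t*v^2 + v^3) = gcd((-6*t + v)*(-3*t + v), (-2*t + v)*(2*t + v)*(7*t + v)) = 1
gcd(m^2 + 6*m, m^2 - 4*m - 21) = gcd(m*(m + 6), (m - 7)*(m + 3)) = 1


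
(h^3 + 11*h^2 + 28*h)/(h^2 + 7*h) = h + 4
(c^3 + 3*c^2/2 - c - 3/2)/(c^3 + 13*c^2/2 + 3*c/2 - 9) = (c + 1)/(c + 6)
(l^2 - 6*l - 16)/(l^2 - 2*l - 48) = (l + 2)/(l + 6)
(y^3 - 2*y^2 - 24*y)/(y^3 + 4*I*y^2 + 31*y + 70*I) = y*(y^2 - 2*y - 24)/(y^3 + 4*I*y^2 + 31*y + 70*I)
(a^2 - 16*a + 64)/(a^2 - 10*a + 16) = (a - 8)/(a - 2)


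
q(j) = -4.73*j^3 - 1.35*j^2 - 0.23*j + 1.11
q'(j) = -14.19*j^2 - 2.7*j - 0.23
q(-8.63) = 2942.69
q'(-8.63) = -1033.76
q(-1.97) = 32.49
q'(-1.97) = -49.98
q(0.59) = -0.47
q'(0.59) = -6.76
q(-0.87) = 3.40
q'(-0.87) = -8.62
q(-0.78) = 2.71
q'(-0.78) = -6.76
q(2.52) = -83.74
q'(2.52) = -97.15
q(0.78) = -2.14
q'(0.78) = -10.97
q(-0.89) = 3.58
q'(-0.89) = -9.07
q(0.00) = 1.11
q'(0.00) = -0.23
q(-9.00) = 3342.00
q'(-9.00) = -1125.32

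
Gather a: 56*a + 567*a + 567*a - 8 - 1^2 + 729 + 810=1190*a + 1530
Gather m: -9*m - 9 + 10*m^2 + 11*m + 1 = 10*m^2 + 2*m - 8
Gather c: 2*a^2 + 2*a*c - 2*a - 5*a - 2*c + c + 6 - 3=2*a^2 - 7*a + c*(2*a - 1) + 3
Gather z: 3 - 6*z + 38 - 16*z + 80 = 121 - 22*z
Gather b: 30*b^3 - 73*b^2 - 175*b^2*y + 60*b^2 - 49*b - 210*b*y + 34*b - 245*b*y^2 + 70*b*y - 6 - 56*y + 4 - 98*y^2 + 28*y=30*b^3 + b^2*(-175*y - 13) + b*(-245*y^2 - 140*y - 15) - 98*y^2 - 28*y - 2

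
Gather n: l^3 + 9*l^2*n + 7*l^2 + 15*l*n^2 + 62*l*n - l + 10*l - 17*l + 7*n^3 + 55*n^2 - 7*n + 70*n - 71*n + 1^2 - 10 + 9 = l^3 + 7*l^2 - 8*l + 7*n^3 + n^2*(15*l + 55) + n*(9*l^2 + 62*l - 8)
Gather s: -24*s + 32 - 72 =-24*s - 40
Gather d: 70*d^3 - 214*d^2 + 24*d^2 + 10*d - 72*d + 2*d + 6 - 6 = 70*d^3 - 190*d^2 - 60*d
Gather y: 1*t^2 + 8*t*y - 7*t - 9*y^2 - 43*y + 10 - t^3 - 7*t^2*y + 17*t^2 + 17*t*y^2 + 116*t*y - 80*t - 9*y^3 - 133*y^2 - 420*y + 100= -t^3 + 18*t^2 - 87*t - 9*y^3 + y^2*(17*t - 142) + y*(-7*t^2 + 124*t - 463) + 110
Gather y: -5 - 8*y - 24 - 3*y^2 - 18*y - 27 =-3*y^2 - 26*y - 56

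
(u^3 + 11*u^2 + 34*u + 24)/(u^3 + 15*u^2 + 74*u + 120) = (u + 1)/(u + 5)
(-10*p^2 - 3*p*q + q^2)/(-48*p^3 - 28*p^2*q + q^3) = (5*p - q)/(24*p^2 + 2*p*q - q^2)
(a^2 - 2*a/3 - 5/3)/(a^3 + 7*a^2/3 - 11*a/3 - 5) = 1/(a + 3)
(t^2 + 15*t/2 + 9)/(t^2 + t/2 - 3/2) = (t + 6)/(t - 1)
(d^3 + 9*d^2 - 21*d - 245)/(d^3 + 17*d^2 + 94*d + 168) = (d^2 + 2*d - 35)/(d^2 + 10*d + 24)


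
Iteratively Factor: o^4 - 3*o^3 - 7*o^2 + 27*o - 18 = (o - 3)*(o^3 - 7*o + 6) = (o - 3)*(o + 3)*(o^2 - 3*o + 2) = (o - 3)*(o - 1)*(o + 3)*(o - 2)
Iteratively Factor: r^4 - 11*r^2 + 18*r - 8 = (r - 1)*(r^3 + r^2 - 10*r + 8) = (r - 1)^2*(r^2 + 2*r - 8) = (r - 2)*(r - 1)^2*(r + 4)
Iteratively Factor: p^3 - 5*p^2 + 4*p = (p)*(p^2 - 5*p + 4) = p*(p - 1)*(p - 4)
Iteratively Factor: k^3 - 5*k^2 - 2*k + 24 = (k + 2)*(k^2 - 7*k + 12) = (k - 4)*(k + 2)*(k - 3)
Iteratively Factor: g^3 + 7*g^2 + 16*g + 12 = (g + 3)*(g^2 + 4*g + 4) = (g + 2)*(g + 3)*(g + 2)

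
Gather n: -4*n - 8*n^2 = -8*n^2 - 4*n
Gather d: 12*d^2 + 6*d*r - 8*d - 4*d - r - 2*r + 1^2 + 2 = 12*d^2 + d*(6*r - 12) - 3*r + 3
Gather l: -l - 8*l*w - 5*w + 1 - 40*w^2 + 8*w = l*(-8*w - 1) - 40*w^2 + 3*w + 1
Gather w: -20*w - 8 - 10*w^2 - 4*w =-10*w^2 - 24*w - 8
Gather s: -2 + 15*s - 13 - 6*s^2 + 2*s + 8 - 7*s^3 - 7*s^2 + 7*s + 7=-7*s^3 - 13*s^2 + 24*s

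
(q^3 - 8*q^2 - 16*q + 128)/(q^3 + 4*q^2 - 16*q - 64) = (q - 8)/(q + 4)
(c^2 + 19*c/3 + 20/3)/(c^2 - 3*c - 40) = (c + 4/3)/(c - 8)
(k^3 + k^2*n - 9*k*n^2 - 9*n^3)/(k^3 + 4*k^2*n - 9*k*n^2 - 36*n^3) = (k + n)/(k + 4*n)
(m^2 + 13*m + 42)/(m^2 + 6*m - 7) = (m + 6)/(m - 1)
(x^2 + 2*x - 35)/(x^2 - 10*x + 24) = (x^2 + 2*x - 35)/(x^2 - 10*x + 24)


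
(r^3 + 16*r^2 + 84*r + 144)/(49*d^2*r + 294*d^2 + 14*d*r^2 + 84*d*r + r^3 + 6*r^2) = (r^2 + 10*r + 24)/(49*d^2 + 14*d*r + r^2)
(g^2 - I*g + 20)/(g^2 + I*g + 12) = (g - 5*I)/(g - 3*I)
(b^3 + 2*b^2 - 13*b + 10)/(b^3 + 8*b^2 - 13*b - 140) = (b^2 - 3*b + 2)/(b^2 + 3*b - 28)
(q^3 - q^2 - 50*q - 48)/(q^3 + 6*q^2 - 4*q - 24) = (q^2 - 7*q - 8)/(q^2 - 4)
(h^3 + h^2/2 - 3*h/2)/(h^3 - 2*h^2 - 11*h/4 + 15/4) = 2*h/(2*h - 5)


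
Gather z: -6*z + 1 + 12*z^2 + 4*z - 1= 12*z^2 - 2*z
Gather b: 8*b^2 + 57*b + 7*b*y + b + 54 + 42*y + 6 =8*b^2 + b*(7*y + 58) + 42*y + 60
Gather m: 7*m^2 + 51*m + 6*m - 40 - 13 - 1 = 7*m^2 + 57*m - 54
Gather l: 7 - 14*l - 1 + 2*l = 6 - 12*l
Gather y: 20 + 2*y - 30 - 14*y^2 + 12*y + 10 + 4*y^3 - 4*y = 4*y^3 - 14*y^2 + 10*y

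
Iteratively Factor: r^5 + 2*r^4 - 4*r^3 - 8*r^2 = (r)*(r^4 + 2*r^3 - 4*r^2 - 8*r) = r*(r - 2)*(r^3 + 4*r^2 + 4*r) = r^2*(r - 2)*(r^2 + 4*r + 4) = r^2*(r - 2)*(r + 2)*(r + 2)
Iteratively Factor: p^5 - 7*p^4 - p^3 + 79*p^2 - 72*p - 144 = (p + 1)*(p^4 - 8*p^3 + 7*p^2 + 72*p - 144) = (p - 4)*(p + 1)*(p^3 - 4*p^2 - 9*p + 36) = (p - 4)*(p + 1)*(p + 3)*(p^2 - 7*p + 12) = (p - 4)*(p - 3)*(p + 1)*(p + 3)*(p - 4)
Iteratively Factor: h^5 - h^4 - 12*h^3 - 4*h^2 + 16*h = (h + 2)*(h^4 - 3*h^3 - 6*h^2 + 8*h) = (h - 1)*(h + 2)*(h^3 - 2*h^2 - 8*h) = (h - 1)*(h + 2)^2*(h^2 - 4*h) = (h - 4)*(h - 1)*(h + 2)^2*(h)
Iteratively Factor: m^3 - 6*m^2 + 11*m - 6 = (m - 2)*(m^2 - 4*m + 3) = (m - 3)*(m - 2)*(m - 1)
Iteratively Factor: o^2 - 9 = (o - 3)*(o + 3)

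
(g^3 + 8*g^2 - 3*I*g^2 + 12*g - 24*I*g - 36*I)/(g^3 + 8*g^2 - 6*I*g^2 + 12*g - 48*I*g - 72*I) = (g - 3*I)/(g - 6*I)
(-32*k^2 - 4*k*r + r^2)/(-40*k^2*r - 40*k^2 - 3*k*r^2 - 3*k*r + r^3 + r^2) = (4*k + r)/(5*k*r + 5*k + r^2 + r)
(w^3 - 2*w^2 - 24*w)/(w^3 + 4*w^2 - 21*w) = (w^2 - 2*w - 24)/(w^2 + 4*w - 21)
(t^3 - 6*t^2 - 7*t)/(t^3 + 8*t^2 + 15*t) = (t^2 - 6*t - 7)/(t^2 + 8*t + 15)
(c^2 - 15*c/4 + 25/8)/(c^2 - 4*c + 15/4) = (4*c - 5)/(2*(2*c - 3))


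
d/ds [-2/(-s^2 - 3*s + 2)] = 2*(-2*s - 3)/(s^2 + 3*s - 2)^2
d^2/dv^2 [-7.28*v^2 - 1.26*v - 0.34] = -14.5600000000000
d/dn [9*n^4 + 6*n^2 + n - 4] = 36*n^3 + 12*n + 1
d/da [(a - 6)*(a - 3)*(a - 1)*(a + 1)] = 4*a^3 - 27*a^2 + 34*a + 9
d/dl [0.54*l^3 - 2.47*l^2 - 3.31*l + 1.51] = 1.62*l^2 - 4.94*l - 3.31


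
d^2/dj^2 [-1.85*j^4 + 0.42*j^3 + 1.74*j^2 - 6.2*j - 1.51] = -22.2*j^2 + 2.52*j + 3.48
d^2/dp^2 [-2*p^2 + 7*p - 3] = -4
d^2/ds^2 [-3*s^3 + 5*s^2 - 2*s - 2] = 10 - 18*s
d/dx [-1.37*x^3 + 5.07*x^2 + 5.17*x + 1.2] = -4.11*x^2 + 10.14*x + 5.17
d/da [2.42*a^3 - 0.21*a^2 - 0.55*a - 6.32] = 7.26*a^2 - 0.42*a - 0.55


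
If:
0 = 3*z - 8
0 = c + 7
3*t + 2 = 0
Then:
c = -7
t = -2/3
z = 8/3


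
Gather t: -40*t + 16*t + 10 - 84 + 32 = -24*t - 42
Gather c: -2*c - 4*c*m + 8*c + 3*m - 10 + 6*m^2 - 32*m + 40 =c*(6 - 4*m) + 6*m^2 - 29*m + 30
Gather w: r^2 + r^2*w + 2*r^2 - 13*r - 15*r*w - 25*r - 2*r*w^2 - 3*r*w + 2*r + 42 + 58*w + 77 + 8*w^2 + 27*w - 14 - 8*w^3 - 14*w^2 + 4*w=3*r^2 - 36*r - 8*w^3 + w^2*(-2*r - 6) + w*(r^2 - 18*r + 89) + 105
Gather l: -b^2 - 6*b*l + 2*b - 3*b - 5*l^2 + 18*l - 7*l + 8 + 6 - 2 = -b^2 - b - 5*l^2 + l*(11 - 6*b) + 12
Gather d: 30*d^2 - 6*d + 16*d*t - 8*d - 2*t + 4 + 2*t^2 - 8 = 30*d^2 + d*(16*t - 14) + 2*t^2 - 2*t - 4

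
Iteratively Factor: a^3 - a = (a + 1)*(a^2 - a) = (a - 1)*(a + 1)*(a)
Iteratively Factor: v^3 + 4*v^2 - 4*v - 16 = (v + 2)*(v^2 + 2*v - 8) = (v + 2)*(v + 4)*(v - 2)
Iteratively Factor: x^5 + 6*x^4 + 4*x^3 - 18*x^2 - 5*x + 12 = (x - 1)*(x^4 + 7*x^3 + 11*x^2 - 7*x - 12) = (x - 1)*(x + 3)*(x^3 + 4*x^2 - x - 4) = (x - 1)*(x + 1)*(x + 3)*(x^2 + 3*x - 4) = (x - 1)^2*(x + 1)*(x + 3)*(x + 4)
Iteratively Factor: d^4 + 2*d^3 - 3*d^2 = (d)*(d^3 + 2*d^2 - 3*d) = d^2*(d^2 + 2*d - 3) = d^2*(d - 1)*(d + 3)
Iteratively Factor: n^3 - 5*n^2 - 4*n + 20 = (n - 5)*(n^2 - 4) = (n - 5)*(n + 2)*(n - 2)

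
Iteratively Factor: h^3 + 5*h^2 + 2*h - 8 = (h + 4)*(h^2 + h - 2) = (h + 2)*(h + 4)*(h - 1)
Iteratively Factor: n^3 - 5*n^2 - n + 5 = (n - 1)*(n^2 - 4*n - 5) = (n - 1)*(n + 1)*(n - 5)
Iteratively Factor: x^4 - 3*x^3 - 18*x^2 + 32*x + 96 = (x + 2)*(x^3 - 5*x^2 - 8*x + 48) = (x - 4)*(x + 2)*(x^2 - x - 12) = (x - 4)*(x + 2)*(x + 3)*(x - 4)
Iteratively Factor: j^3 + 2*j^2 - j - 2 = (j - 1)*(j^2 + 3*j + 2) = (j - 1)*(j + 2)*(j + 1)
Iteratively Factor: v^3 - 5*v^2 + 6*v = (v)*(v^2 - 5*v + 6) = v*(v - 3)*(v - 2)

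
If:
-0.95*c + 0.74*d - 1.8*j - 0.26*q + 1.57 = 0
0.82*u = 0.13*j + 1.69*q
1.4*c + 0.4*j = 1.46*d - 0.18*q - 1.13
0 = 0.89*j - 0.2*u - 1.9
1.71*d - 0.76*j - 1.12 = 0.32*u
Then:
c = -0.20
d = 0.82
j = 1.52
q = -1.44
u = -2.72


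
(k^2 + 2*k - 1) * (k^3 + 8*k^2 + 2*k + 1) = k^5 + 10*k^4 + 17*k^3 - 3*k^2 - 1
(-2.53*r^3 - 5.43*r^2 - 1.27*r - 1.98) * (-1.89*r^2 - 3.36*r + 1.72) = 4.7817*r^5 + 18.7635*r^4 + 16.2935*r^3 - 1.3302*r^2 + 4.4684*r - 3.4056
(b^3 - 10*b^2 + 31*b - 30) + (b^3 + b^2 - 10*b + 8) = 2*b^3 - 9*b^2 + 21*b - 22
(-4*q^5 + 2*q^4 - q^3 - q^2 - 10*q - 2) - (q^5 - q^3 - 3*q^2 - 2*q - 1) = -5*q^5 + 2*q^4 + 2*q^2 - 8*q - 1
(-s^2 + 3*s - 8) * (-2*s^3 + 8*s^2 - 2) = 2*s^5 - 14*s^4 + 40*s^3 - 62*s^2 - 6*s + 16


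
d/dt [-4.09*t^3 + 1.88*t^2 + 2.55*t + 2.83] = -12.27*t^2 + 3.76*t + 2.55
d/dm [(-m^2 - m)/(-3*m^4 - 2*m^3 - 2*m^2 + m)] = (-6*m^3 - 11*m^2 - 4*m - 3)/(9*m^6 + 12*m^5 + 16*m^4 + 2*m^3 - 4*m + 1)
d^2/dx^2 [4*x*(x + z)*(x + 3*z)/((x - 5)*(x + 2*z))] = 8*(x*(x - 5)^2*(x + z)*(x + 3*z) + x*(x - 5)*(x + z)*(x + 2*z)*(x + 3*z) + x*(x + z)*(x + 2*z)^2*(x + 3*z) + (x - 5)^2*(x + 2*z)^2*(3*x + 4*z) - (x - 5)^2*(x + 2*z)*(x*(x + z) + x*(x + 3*z) + (x + z)*(x + 3*z)) - (x - 5)*(x + 2*z)^2*(x*(x + z) + x*(x + 3*z) + (x + z)*(x + 3*z)))/((x - 5)^3*(x + 2*z)^3)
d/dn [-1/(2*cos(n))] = -sin(n)/(2*cos(n)^2)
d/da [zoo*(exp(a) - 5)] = zoo*exp(a)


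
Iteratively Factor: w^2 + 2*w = (w + 2)*(w)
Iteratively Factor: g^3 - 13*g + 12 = (g - 3)*(g^2 + 3*g - 4) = (g - 3)*(g - 1)*(g + 4)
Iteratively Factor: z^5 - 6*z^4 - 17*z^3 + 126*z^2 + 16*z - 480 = (z - 3)*(z^4 - 3*z^3 - 26*z^2 + 48*z + 160) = (z - 4)*(z - 3)*(z^3 + z^2 - 22*z - 40) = (z - 4)*(z - 3)*(z + 4)*(z^2 - 3*z - 10) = (z - 5)*(z - 4)*(z - 3)*(z + 4)*(z + 2)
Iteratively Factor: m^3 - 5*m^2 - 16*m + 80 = (m - 4)*(m^2 - m - 20) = (m - 4)*(m + 4)*(m - 5)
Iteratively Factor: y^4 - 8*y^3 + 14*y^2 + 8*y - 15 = (y - 5)*(y^3 - 3*y^2 - y + 3) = (y - 5)*(y + 1)*(y^2 - 4*y + 3) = (y - 5)*(y - 1)*(y + 1)*(y - 3)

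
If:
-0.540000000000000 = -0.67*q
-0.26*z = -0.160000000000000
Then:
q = 0.81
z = 0.62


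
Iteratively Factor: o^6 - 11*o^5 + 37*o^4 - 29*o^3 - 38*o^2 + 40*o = (o - 2)*(o^5 - 9*o^4 + 19*o^3 + 9*o^2 - 20*o) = o*(o - 2)*(o^4 - 9*o^3 + 19*o^2 + 9*o - 20) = o*(o - 2)*(o + 1)*(o^3 - 10*o^2 + 29*o - 20) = o*(o - 4)*(o - 2)*(o + 1)*(o^2 - 6*o + 5) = o*(o - 5)*(o - 4)*(o - 2)*(o + 1)*(o - 1)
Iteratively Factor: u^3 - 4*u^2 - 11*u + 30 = (u - 2)*(u^2 - 2*u - 15) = (u - 2)*(u + 3)*(u - 5)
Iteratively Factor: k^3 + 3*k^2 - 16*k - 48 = (k - 4)*(k^2 + 7*k + 12) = (k - 4)*(k + 3)*(k + 4)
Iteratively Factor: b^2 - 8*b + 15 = (b - 5)*(b - 3)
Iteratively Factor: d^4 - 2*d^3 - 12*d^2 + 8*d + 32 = (d - 2)*(d^3 - 12*d - 16) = (d - 4)*(d - 2)*(d^2 + 4*d + 4) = (d - 4)*(d - 2)*(d + 2)*(d + 2)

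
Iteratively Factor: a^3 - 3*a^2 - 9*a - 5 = (a - 5)*(a^2 + 2*a + 1) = (a - 5)*(a + 1)*(a + 1)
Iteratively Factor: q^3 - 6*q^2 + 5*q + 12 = (q - 4)*(q^2 - 2*q - 3) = (q - 4)*(q - 3)*(q + 1)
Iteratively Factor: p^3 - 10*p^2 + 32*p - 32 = (p - 4)*(p^2 - 6*p + 8) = (p - 4)*(p - 2)*(p - 4)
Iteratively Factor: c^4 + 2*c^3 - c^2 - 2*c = (c + 2)*(c^3 - c) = c*(c + 2)*(c^2 - 1) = c*(c - 1)*(c + 2)*(c + 1)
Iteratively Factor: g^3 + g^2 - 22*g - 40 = (g - 5)*(g^2 + 6*g + 8) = (g - 5)*(g + 4)*(g + 2)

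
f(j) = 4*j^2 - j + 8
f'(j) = 8*j - 1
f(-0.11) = 8.16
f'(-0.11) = -1.88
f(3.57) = 55.41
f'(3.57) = 27.56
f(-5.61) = 139.50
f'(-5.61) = -45.88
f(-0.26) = 8.53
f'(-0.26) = -3.08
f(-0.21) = 8.39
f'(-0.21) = -2.68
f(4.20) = 74.36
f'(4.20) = 32.60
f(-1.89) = 24.18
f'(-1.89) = -16.12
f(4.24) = 75.67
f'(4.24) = 32.92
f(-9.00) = 341.00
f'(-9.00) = -73.00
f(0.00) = 8.00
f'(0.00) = -1.00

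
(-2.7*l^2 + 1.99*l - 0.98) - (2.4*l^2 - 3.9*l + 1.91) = -5.1*l^2 + 5.89*l - 2.89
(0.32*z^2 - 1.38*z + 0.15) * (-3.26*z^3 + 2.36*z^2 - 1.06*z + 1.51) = -1.0432*z^5 + 5.254*z^4 - 4.085*z^3 + 2.3*z^2 - 2.2428*z + 0.2265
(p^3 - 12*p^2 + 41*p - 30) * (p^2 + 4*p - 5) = p^5 - 8*p^4 - 12*p^3 + 194*p^2 - 325*p + 150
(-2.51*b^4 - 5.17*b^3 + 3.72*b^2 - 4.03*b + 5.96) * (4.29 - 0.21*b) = 0.5271*b^5 - 9.6822*b^4 - 22.9605*b^3 + 16.8051*b^2 - 18.5403*b + 25.5684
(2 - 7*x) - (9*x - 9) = 11 - 16*x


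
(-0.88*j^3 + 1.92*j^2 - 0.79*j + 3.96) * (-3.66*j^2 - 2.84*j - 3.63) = 3.2208*j^5 - 4.528*j^4 + 0.633*j^3 - 19.2196*j^2 - 8.3787*j - 14.3748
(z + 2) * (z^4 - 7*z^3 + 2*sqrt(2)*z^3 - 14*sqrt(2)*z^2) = z^5 - 5*z^4 + 2*sqrt(2)*z^4 - 10*sqrt(2)*z^3 - 14*z^3 - 28*sqrt(2)*z^2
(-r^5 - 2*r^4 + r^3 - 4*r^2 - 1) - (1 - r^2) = -r^5 - 2*r^4 + r^3 - 3*r^2 - 2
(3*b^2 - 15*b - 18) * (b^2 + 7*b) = 3*b^4 + 6*b^3 - 123*b^2 - 126*b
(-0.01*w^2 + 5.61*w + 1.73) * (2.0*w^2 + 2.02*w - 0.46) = -0.02*w^4 + 11.1998*w^3 + 14.7968*w^2 + 0.914*w - 0.7958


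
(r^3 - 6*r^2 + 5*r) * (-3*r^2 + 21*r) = -3*r^5 + 39*r^4 - 141*r^3 + 105*r^2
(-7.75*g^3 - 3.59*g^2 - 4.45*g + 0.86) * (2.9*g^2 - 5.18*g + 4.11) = -22.475*g^5 + 29.734*g^4 - 26.1613*g^3 + 10.7901*g^2 - 22.7443*g + 3.5346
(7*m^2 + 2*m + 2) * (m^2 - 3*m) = 7*m^4 - 19*m^3 - 4*m^2 - 6*m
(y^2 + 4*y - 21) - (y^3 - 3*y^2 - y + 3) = -y^3 + 4*y^2 + 5*y - 24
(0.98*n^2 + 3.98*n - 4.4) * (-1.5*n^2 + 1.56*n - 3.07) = -1.47*n^4 - 4.4412*n^3 + 9.8002*n^2 - 19.0826*n + 13.508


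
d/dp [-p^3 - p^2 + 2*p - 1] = -3*p^2 - 2*p + 2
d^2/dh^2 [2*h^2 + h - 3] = 4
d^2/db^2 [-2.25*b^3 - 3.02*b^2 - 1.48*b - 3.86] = -13.5*b - 6.04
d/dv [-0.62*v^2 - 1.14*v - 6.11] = -1.24*v - 1.14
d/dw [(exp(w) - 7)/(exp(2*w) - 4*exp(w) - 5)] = (-2*(exp(w) - 7)*(exp(w) - 2) + exp(2*w) - 4*exp(w) - 5)*exp(w)/(-exp(2*w) + 4*exp(w) + 5)^2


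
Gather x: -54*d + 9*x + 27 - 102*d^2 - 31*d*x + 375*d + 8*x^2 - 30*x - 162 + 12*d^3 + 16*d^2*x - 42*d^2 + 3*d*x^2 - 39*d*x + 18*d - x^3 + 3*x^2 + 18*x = 12*d^3 - 144*d^2 + 339*d - x^3 + x^2*(3*d + 11) + x*(16*d^2 - 70*d - 3) - 135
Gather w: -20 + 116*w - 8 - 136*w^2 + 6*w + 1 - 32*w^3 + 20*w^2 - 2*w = -32*w^3 - 116*w^2 + 120*w - 27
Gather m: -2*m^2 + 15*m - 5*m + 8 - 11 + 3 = -2*m^2 + 10*m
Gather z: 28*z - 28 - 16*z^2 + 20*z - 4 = -16*z^2 + 48*z - 32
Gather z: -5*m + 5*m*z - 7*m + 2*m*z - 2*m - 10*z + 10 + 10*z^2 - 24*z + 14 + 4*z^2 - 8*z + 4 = -14*m + 14*z^2 + z*(7*m - 42) + 28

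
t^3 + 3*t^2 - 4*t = t*(t - 1)*(t + 4)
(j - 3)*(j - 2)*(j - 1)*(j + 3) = j^4 - 3*j^3 - 7*j^2 + 27*j - 18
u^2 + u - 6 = (u - 2)*(u + 3)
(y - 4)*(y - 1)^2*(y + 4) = y^4 - 2*y^3 - 15*y^2 + 32*y - 16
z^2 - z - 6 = (z - 3)*(z + 2)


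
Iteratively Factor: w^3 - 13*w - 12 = (w + 3)*(w^2 - 3*w - 4) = (w + 1)*(w + 3)*(w - 4)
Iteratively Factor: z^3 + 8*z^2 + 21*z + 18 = (z + 2)*(z^2 + 6*z + 9) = (z + 2)*(z + 3)*(z + 3)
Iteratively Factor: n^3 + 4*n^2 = (n + 4)*(n^2) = n*(n + 4)*(n)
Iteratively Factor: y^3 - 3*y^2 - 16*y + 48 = (y + 4)*(y^2 - 7*y + 12) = (y - 4)*(y + 4)*(y - 3)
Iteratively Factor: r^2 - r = (r)*(r - 1)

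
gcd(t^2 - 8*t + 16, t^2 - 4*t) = t - 4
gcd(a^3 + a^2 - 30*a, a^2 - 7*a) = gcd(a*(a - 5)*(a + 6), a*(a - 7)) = a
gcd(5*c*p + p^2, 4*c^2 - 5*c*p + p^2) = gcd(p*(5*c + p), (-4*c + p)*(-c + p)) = 1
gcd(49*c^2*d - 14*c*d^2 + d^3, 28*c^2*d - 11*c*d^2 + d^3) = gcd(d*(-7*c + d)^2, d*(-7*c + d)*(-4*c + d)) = 7*c*d - d^2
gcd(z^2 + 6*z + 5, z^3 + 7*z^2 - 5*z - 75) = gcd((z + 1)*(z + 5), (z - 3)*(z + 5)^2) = z + 5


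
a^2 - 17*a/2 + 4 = (a - 8)*(a - 1/2)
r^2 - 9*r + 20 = (r - 5)*(r - 4)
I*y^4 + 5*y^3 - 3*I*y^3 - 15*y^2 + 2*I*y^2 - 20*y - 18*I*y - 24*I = (y - 4)*(y - 6*I)*(y + I)*(I*y + I)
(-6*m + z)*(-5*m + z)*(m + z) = 30*m^3 + 19*m^2*z - 10*m*z^2 + z^3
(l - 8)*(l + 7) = l^2 - l - 56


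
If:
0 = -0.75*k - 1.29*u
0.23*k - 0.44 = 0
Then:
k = 1.91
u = -1.11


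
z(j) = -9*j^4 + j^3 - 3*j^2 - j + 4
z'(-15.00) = 122264.00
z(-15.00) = -459656.00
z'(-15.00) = 122264.00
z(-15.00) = -459656.00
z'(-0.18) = 0.39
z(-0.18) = 4.07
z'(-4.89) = 4309.56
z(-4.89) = -5325.87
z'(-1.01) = 45.21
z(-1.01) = -8.45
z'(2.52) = -573.18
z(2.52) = -364.52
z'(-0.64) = 13.51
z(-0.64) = 1.64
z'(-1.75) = 211.62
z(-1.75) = -93.21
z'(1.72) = -185.63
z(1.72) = -80.28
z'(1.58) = -144.99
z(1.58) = -57.21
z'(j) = -36*j^3 + 3*j^2 - 6*j - 1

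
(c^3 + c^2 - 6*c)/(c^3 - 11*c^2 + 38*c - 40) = c*(c + 3)/(c^2 - 9*c + 20)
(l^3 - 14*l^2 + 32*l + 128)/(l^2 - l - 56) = (l^2 - 6*l - 16)/(l + 7)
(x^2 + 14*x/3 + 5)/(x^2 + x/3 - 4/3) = (3*x^2 + 14*x + 15)/(3*x^2 + x - 4)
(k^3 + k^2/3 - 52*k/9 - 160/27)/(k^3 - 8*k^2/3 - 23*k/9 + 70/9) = (9*k^2 - 12*k - 32)/(3*(3*k^2 - 13*k + 14))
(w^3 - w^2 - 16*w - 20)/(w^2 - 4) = (w^2 - 3*w - 10)/(w - 2)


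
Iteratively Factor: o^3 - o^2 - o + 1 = (o - 1)*(o^2 - 1) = (o - 1)^2*(o + 1)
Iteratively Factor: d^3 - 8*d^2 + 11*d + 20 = (d - 5)*(d^2 - 3*d - 4) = (d - 5)*(d - 4)*(d + 1)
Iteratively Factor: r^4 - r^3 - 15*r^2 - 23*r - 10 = (r + 2)*(r^3 - 3*r^2 - 9*r - 5) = (r + 1)*(r + 2)*(r^2 - 4*r - 5) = (r - 5)*(r + 1)*(r + 2)*(r + 1)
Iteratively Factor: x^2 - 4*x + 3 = (x - 3)*(x - 1)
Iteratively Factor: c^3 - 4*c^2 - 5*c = (c + 1)*(c^2 - 5*c) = c*(c + 1)*(c - 5)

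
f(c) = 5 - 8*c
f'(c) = -8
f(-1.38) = 16.04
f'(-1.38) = -8.00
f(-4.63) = 42.04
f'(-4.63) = -8.00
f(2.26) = -13.08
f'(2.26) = -8.00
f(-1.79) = 19.32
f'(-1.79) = -8.00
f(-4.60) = 41.80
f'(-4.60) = -8.00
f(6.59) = -47.72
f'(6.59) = -8.00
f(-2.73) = 26.84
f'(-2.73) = -8.00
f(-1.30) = 15.40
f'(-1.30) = -8.00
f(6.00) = -43.00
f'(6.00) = -8.00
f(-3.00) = 29.00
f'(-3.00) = -8.00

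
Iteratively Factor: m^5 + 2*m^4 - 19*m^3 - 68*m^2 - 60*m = (m + 3)*(m^4 - m^3 - 16*m^2 - 20*m) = (m + 2)*(m + 3)*(m^3 - 3*m^2 - 10*m) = (m - 5)*(m + 2)*(m + 3)*(m^2 + 2*m) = (m - 5)*(m + 2)^2*(m + 3)*(m)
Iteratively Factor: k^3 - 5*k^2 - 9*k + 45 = (k - 5)*(k^2 - 9) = (k - 5)*(k + 3)*(k - 3)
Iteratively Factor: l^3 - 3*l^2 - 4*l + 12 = (l - 3)*(l^2 - 4) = (l - 3)*(l - 2)*(l + 2)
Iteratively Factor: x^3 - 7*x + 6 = (x + 3)*(x^2 - 3*x + 2) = (x - 1)*(x + 3)*(x - 2)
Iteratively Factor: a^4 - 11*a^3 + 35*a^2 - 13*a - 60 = (a - 4)*(a^3 - 7*a^2 + 7*a + 15) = (a - 4)*(a - 3)*(a^2 - 4*a - 5) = (a - 5)*(a - 4)*(a - 3)*(a + 1)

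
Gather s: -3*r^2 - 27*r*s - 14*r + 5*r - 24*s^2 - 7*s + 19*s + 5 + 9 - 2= -3*r^2 - 9*r - 24*s^2 + s*(12 - 27*r) + 12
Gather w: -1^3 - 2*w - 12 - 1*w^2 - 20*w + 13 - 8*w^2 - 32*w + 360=-9*w^2 - 54*w + 360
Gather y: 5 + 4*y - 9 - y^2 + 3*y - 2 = -y^2 + 7*y - 6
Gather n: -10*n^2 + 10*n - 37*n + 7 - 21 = -10*n^2 - 27*n - 14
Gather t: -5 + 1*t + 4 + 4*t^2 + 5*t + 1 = 4*t^2 + 6*t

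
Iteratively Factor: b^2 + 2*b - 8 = (b + 4)*(b - 2)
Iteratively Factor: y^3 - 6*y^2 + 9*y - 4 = (y - 1)*(y^2 - 5*y + 4) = (y - 1)^2*(y - 4)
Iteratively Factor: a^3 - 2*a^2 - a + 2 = (a + 1)*(a^2 - 3*a + 2) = (a - 2)*(a + 1)*(a - 1)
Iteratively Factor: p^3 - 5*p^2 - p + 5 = (p - 5)*(p^2 - 1) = (p - 5)*(p + 1)*(p - 1)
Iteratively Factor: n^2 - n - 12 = (n + 3)*(n - 4)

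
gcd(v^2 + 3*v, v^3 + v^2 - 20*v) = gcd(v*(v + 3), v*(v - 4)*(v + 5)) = v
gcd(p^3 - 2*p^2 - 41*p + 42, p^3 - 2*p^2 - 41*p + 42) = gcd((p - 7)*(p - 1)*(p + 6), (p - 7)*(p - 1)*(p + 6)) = p^3 - 2*p^2 - 41*p + 42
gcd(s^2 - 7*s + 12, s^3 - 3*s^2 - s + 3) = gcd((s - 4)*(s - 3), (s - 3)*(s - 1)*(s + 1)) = s - 3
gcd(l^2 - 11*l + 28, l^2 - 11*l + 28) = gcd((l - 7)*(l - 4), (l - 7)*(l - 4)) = l^2 - 11*l + 28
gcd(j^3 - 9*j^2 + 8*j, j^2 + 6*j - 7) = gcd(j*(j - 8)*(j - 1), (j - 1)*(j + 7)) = j - 1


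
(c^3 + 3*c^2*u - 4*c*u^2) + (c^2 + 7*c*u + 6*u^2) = c^3 + 3*c^2*u + c^2 - 4*c*u^2 + 7*c*u + 6*u^2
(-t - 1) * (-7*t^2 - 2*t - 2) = 7*t^3 + 9*t^2 + 4*t + 2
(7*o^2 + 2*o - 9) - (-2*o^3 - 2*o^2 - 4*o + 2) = 2*o^3 + 9*o^2 + 6*o - 11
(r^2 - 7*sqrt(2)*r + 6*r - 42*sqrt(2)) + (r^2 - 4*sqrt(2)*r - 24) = 2*r^2 - 11*sqrt(2)*r + 6*r - 42*sqrt(2) - 24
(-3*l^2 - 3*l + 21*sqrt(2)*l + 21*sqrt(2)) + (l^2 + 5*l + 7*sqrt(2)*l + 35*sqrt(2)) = -2*l^2 + 2*l + 28*sqrt(2)*l + 56*sqrt(2)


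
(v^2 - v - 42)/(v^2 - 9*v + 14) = (v + 6)/(v - 2)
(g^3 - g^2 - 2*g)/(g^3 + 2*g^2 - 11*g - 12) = g*(g - 2)/(g^2 + g - 12)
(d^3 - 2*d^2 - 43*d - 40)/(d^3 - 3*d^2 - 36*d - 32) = (d + 5)/(d + 4)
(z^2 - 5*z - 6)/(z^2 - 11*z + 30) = (z + 1)/(z - 5)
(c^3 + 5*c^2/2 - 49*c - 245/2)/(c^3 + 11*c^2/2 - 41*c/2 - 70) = (c - 7)/(c - 4)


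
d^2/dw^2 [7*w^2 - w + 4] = 14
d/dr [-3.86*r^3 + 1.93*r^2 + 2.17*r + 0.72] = -11.58*r^2 + 3.86*r + 2.17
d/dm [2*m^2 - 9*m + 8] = 4*m - 9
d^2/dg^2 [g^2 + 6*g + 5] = 2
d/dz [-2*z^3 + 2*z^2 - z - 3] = -6*z^2 + 4*z - 1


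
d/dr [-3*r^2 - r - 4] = -6*r - 1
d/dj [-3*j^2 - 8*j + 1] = -6*j - 8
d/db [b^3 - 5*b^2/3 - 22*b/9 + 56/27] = 3*b^2 - 10*b/3 - 22/9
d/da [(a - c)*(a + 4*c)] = 2*a + 3*c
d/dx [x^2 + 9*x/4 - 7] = 2*x + 9/4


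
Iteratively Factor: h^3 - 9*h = (h)*(h^2 - 9) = h*(h - 3)*(h + 3)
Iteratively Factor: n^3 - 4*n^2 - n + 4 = (n + 1)*(n^2 - 5*n + 4) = (n - 4)*(n + 1)*(n - 1)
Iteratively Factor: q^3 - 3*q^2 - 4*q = (q - 4)*(q^2 + q) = q*(q - 4)*(q + 1)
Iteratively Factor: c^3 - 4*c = (c - 2)*(c^2 + 2*c) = (c - 2)*(c + 2)*(c)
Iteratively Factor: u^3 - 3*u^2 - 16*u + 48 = (u + 4)*(u^2 - 7*u + 12) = (u - 4)*(u + 4)*(u - 3)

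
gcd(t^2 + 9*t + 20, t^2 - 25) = t + 5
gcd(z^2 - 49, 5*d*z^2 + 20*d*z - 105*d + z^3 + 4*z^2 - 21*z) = z + 7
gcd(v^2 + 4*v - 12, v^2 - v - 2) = v - 2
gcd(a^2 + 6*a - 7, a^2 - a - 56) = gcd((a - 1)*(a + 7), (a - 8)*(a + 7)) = a + 7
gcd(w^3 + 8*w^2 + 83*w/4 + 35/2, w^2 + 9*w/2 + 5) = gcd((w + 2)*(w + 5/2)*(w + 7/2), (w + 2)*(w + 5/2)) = w^2 + 9*w/2 + 5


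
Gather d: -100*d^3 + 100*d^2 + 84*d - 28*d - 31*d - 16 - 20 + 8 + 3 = -100*d^3 + 100*d^2 + 25*d - 25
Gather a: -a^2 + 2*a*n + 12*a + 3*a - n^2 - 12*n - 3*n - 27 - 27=-a^2 + a*(2*n + 15) - n^2 - 15*n - 54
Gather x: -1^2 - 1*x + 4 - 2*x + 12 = 15 - 3*x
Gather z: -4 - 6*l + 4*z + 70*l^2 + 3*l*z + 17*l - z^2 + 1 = 70*l^2 + 11*l - z^2 + z*(3*l + 4) - 3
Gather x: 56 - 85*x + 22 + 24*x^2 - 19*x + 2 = 24*x^2 - 104*x + 80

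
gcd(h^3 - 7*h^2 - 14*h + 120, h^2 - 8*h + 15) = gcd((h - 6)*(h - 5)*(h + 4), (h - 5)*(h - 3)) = h - 5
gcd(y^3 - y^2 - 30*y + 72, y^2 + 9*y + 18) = y + 6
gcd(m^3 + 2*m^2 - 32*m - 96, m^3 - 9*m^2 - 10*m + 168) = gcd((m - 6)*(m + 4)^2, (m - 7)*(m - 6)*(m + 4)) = m^2 - 2*m - 24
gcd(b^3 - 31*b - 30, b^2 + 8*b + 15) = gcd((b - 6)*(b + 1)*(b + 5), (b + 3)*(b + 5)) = b + 5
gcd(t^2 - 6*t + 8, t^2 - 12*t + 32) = t - 4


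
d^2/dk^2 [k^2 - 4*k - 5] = 2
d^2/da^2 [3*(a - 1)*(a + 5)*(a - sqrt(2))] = 18*a - 6*sqrt(2) + 24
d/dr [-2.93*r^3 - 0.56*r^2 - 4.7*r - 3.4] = -8.79*r^2 - 1.12*r - 4.7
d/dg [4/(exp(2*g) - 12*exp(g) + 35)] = 8*(6 - exp(g))*exp(g)/(exp(2*g) - 12*exp(g) + 35)^2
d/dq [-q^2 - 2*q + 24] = -2*q - 2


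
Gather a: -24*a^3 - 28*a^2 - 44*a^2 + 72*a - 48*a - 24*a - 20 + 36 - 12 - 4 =-24*a^3 - 72*a^2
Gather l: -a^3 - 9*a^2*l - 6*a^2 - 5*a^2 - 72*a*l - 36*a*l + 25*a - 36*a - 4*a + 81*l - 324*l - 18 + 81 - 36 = -a^3 - 11*a^2 - 15*a + l*(-9*a^2 - 108*a - 243) + 27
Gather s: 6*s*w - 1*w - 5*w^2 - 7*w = 6*s*w - 5*w^2 - 8*w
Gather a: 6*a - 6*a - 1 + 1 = 0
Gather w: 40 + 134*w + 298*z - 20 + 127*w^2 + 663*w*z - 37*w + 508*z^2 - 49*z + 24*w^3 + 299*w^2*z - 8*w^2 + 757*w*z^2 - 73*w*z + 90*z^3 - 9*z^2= 24*w^3 + w^2*(299*z + 119) + w*(757*z^2 + 590*z + 97) + 90*z^3 + 499*z^2 + 249*z + 20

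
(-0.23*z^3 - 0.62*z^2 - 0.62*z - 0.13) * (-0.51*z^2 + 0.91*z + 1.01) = 0.1173*z^5 + 0.1069*z^4 - 0.4803*z^3 - 1.1241*z^2 - 0.7445*z - 0.1313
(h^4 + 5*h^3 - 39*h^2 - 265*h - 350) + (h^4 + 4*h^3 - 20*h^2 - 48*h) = 2*h^4 + 9*h^3 - 59*h^2 - 313*h - 350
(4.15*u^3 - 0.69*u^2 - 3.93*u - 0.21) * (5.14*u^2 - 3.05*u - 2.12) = 21.331*u^5 - 16.2041*u^4 - 26.8937*u^3 + 12.3699*u^2 + 8.9721*u + 0.4452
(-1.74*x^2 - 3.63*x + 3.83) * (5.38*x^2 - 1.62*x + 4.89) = -9.3612*x^4 - 16.7106*x^3 + 17.9774*x^2 - 23.9553*x + 18.7287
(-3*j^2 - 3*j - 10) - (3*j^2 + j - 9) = -6*j^2 - 4*j - 1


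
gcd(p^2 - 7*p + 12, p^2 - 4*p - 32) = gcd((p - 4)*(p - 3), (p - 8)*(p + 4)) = 1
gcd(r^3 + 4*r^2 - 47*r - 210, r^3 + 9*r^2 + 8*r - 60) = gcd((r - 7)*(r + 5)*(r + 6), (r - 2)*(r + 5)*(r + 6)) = r^2 + 11*r + 30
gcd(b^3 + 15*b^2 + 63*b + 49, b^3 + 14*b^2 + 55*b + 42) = b^2 + 8*b + 7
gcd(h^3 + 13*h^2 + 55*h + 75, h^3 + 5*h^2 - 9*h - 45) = h^2 + 8*h + 15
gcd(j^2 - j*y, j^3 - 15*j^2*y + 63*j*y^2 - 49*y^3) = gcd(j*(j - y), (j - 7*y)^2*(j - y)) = -j + y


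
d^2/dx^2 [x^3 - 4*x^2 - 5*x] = 6*x - 8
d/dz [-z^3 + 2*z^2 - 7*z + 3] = -3*z^2 + 4*z - 7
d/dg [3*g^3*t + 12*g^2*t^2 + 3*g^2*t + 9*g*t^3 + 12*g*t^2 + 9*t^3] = 3*t*(3*g^2 + 8*g*t + 2*g + 3*t^2 + 4*t)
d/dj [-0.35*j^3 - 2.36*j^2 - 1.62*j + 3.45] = -1.05*j^2 - 4.72*j - 1.62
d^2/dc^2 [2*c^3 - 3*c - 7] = 12*c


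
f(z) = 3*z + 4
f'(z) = 3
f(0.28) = 4.84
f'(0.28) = 3.00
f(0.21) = 4.63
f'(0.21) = 3.00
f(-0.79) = 1.63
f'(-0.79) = 3.00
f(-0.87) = 1.39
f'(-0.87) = 3.00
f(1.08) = 7.24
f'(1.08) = 3.00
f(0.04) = 4.12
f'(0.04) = 3.00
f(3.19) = 13.57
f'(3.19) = 3.00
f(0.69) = 6.07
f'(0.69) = 3.00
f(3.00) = 13.00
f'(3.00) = 3.00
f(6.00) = 22.00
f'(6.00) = 3.00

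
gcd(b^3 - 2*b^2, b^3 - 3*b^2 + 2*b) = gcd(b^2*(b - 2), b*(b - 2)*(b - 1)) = b^2 - 2*b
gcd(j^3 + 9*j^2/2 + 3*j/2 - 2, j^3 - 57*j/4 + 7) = j^2 + 7*j/2 - 2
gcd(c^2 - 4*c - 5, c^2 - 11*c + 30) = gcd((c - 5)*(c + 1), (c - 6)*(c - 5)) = c - 5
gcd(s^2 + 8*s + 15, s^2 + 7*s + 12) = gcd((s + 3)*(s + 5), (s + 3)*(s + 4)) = s + 3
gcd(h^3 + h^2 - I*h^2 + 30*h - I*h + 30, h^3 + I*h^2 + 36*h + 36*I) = h - 6*I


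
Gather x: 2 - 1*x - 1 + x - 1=0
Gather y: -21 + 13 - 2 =-10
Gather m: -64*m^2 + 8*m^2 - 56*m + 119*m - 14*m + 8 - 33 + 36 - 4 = -56*m^2 + 49*m + 7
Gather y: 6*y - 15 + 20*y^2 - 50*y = 20*y^2 - 44*y - 15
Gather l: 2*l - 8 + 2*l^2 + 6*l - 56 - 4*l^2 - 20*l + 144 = -2*l^2 - 12*l + 80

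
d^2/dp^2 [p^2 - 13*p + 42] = 2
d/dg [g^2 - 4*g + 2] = 2*g - 4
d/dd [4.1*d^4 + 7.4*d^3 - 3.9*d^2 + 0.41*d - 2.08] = 16.4*d^3 + 22.2*d^2 - 7.8*d + 0.41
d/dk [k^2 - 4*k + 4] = 2*k - 4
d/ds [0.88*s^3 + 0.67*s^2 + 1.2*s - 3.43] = 2.64*s^2 + 1.34*s + 1.2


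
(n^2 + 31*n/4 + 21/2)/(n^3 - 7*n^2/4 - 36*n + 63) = (4*n + 7)/(4*n^2 - 31*n + 42)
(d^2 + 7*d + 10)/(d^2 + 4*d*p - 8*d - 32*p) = (d^2 + 7*d + 10)/(d^2 + 4*d*p - 8*d - 32*p)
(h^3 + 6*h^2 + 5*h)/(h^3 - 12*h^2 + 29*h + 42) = h*(h + 5)/(h^2 - 13*h + 42)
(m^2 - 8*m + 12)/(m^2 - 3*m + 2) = (m - 6)/(m - 1)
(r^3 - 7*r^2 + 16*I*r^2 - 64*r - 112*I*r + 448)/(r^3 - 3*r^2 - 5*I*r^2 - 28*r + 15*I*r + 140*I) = (r^2 + 16*I*r - 64)/(r^2 + r*(4 - 5*I) - 20*I)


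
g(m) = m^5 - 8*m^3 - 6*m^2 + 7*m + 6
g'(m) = 5*m^4 - 24*m^2 - 12*m + 7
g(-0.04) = 5.71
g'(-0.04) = 7.44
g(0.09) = 6.58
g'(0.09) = 5.73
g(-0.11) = 5.17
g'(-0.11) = 8.03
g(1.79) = -28.20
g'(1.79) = -40.05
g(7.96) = 27603.63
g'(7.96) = 18464.26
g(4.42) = 915.90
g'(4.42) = 1393.44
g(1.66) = -22.90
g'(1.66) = -41.09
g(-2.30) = -8.87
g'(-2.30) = 47.56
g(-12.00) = -235950.00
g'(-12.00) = 100375.00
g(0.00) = 6.00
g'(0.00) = 7.00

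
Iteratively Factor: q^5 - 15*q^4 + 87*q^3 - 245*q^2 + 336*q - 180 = (q - 3)*(q^4 - 12*q^3 + 51*q^2 - 92*q + 60) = (q - 3)*(q - 2)*(q^3 - 10*q^2 + 31*q - 30) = (q - 3)*(q - 2)^2*(q^2 - 8*q + 15) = (q - 5)*(q - 3)*(q - 2)^2*(q - 3)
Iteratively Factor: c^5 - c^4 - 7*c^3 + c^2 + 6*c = (c + 1)*(c^4 - 2*c^3 - 5*c^2 + 6*c) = (c - 3)*(c + 1)*(c^3 + c^2 - 2*c) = c*(c - 3)*(c + 1)*(c^2 + c - 2) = c*(c - 3)*(c - 1)*(c + 1)*(c + 2)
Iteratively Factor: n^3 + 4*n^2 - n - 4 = (n + 1)*(n^2 + 3*n - 4) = (n - 1)*(n + 1)*(n + 4)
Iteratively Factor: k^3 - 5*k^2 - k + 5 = (k + 1)*(k^2 - 6*k + 5) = (k - 5)*(k + 1)*(k - 1)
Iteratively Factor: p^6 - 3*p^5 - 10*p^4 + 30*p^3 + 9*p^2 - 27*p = (p + 1)*(p^5 - 4*p^4 - 6*p^3 + 36*p^2 - 27*p) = (p - 1)*(p + 1)*(p^4 - 3*p^3 - 9*p^2 + 27*p) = (p - 3)*(p - 1)*(p + 1)*(p^3 - 9*p) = (p - 3)^2*(p - 1)*(p + 1)*(p^2 + 3*p) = p*(p - 3)^2*(p - 1)*(p + 1)*(p + 3)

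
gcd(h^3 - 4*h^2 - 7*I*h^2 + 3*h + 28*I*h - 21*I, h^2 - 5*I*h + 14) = h - 7*I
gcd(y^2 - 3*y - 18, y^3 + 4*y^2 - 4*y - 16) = 1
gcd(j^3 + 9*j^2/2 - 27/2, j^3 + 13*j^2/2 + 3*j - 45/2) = j^2 + 3*j/2 - 9/2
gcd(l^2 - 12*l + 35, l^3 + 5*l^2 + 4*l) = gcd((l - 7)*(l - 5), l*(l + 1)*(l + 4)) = 1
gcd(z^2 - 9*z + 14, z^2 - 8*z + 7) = z - 7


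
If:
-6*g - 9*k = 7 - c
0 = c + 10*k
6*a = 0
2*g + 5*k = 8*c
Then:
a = 0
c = -35/118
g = -595/472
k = 7/236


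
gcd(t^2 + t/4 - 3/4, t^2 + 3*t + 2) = t + 1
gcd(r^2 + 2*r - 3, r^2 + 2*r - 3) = r^2 + 2*r - 3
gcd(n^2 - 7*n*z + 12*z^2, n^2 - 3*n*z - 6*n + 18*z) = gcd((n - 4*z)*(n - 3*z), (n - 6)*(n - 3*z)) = -n + 3*z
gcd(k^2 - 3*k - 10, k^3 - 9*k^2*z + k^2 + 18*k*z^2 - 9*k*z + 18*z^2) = 1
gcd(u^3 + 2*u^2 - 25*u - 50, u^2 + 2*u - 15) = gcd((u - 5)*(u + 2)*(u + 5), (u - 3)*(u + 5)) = u + 5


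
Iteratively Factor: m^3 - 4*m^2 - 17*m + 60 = (m - 3)*(m^2 - m - 20) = (m - 5)*(m - 3)*(m + 4)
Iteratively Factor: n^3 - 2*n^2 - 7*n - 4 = (n + 1)*(n^2 - 3*n - 4) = (n - 4)*(n + 1)*(n + 1)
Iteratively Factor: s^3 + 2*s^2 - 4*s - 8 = (s + 2)*(s^2 - 4) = (s - 2)*(s + 2)*(s + 2)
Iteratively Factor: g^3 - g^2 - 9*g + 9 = (g + 3)*(g^2 - 4*g + 3) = (g - 1)*(g + 3)*(g - 3)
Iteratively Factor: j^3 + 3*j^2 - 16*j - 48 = (j + 4)*(j^2 - j - 12) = (j + 3)*(j + 4)*(j - 4)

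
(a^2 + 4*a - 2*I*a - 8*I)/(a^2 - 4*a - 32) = (a - 2*I)/(a - 8)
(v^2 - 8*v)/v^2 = (v - 8)/v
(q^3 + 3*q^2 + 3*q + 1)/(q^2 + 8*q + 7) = (q^2 + 2*q + 1)/(q + 7)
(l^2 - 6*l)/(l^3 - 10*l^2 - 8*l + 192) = l/(l^2 - 4*l - 32)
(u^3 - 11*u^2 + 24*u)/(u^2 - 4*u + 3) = u*(u - 8)/(u - 1)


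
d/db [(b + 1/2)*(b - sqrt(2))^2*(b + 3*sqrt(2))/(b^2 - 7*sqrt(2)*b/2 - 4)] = (4*b^5 - 19*sqrt(2)*b^4 + b^4 - 60*b^3 - 7*sqrt(2)*b^3 - 9*b^2 + 34*sqrt(2)*b^2 - 20*sqrt(2)*b + 160*b - 48*sqrt(2) + 82)/(2*b^4 - 14*sqrt(2)*b^3 + 33*b^2 + 56*sqrt(2)*b + 32)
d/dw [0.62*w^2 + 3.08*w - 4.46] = 1.24*w + 3.08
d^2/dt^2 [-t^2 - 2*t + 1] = -2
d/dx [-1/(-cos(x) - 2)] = sin(x)/(cos(x) + 2)^2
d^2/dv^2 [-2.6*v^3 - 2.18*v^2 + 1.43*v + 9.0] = -15.6*v - 4.36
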